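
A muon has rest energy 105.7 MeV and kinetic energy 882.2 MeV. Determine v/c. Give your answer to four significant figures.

0.9943

γ = 1 + K/(mc²) = 1 + 882.2/105.7 = 9.3463.
β = √(1 − 1/γ²) = √(1 − 0.0114478) = √0.9885522 = 0.9943.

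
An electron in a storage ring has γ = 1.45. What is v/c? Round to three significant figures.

0.724

β = √(1 − 1/γ²) = √(1 − 1/2.1025) = √0.524376 = 0.724.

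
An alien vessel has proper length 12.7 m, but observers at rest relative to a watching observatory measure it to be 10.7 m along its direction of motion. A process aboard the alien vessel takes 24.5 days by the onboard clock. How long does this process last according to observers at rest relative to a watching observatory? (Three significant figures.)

29.1 days

From L = L₀/γ: γ = 12.7/10.7 = 1.18692.
The same γ dilates the second interval: 1.18692 × 24.5 days = 29.1 days.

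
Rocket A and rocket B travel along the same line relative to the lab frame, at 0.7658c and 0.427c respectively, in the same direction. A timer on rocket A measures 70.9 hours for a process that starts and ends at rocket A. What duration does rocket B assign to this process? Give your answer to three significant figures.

Transform rocket A's velocity into rocket B's frame: (0.7658 − 0.427)/(1 − 0.7658·0.427) = 0.3388/0.6730034, so the relative speed is 0.50341c.
γ for this relative speed: γ = 1/√(1 − 0.253422) = 1.1573.
The clock on rocket A records proper time, so rocket B measures Δt = γΔτ = 1.1573 × 70.9 = 82.1 hours.

82.1 hours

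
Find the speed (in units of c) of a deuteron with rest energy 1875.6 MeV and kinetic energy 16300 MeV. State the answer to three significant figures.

K = (γ−1)mc², so γ = 1 + 16300/1875.6 = 9.6906.
Then v/c = √(1 − γ⁻²) = √(1 − 0.0106488) = √0.9893512 = 0.995.

0.995c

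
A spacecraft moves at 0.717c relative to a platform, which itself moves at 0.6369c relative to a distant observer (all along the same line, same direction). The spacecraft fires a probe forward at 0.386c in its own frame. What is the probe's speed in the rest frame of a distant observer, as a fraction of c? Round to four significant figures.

0.9681c

Compose velocities in two stages. Stage 1 (into S'): u₁ = (0.386+0.717)/(1+0.386×0.717) = 0.8639.
Stage 2 (into S): u = (0.8639+0.6369)/(1+0.8639×0.6369) = 0.96812, so the speed is 0.9681c.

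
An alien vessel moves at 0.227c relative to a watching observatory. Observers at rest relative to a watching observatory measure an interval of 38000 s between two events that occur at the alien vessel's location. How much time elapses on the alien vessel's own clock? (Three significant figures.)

37000 s

β² = 0.051529, so γ = 1/√0.948471 = 1.0268.
The alien vessel's clock runs slow as seen from a watching observatory, so Δτ = Δt/γ = 38000/1.0268 = 37000 s.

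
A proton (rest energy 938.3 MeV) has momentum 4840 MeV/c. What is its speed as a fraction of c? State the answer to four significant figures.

0.9817c

pc/(mc²) = 4840/938.3 = 5.1583 = βγ = β/√(1−β²).
So β² = x²/(1 + x²) with x = 5.1583: x² = 26.6081, β² = 26.6081/27.6081 = 0.963779, β = 0.9817.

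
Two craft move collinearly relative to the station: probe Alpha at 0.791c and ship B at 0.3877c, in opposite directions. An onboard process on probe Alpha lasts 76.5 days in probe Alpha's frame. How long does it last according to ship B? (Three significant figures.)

177 days

The velocity of probe Alpha relative to ship B is (0.791 + 0.3877)c / (1 + 0.791×0.3877) = 0.90206c; relative speed 0.90206c.
At |u| = 0.90206c, γ = (1 − 0.813712)^(−1/2) = 2.3169.
Probe Alpha's interval is proper; time dilation gives Δt_B = γΔτ = 2.3169 × 76.5 days = 177 days.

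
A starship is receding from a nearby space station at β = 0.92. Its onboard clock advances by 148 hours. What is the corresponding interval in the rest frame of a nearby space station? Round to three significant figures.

With β = 0.92, γ = 1/√(1 − 0.92²) = 1/√0.1536 = 2.5516.
Time dilation: Δt = γ·Δτ = 2.5516 × 148 = 378 hours.

378 hours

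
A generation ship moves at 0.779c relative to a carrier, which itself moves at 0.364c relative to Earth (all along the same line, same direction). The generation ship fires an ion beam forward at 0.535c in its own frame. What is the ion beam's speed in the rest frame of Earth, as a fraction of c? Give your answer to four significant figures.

0.9655c

Compose velocities in two stages. Stage 1 (into S'): u₁ = (0.535+0.779)/(1+0.535×0.779) = 0.92747.
Stage 2 (into S): u = (0.92747+0.364)/(1+0.92747×0.364) = 0.96551, so the speed is 0.9655c.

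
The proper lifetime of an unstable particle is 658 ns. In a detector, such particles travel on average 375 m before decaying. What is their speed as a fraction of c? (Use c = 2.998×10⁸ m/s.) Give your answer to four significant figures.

Let x = d/(cτ) = 375.0 m / (2.998×10⁸ m/s × 6.580×10^-7 s) = 1.901. Since d = βγcτ, x = βγ = β/√(1−β²).
Solving: β² = x²/(1+x²) = 3.6138/4.6138 = 0.783259, so β = 0.8850.

0.8850c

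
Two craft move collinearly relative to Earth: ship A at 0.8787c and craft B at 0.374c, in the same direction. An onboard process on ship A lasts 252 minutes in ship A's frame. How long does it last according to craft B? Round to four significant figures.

Transform ship A's velocity into craft B's frame: (0.8787 − 0.374)/(1 − 0.8787·0.374) = 0.5047/0.6713662, so the relative speed is 0.75175c.
γ for this relative speed: γ = 1/√(1 − 0.565128) = 1.5164.
The clock on ship A records proper time, so craft B measures Δt = γΔτ = 1.5164 × 252 = 382.1 minutes.

382.1 minutes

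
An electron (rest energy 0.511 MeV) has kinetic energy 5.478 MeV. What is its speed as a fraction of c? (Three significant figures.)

γ = 1 + K/(mc²) = 1 + 5.478/0.511 = 11.72.
β = √(1 − 1/γ²) = √(1 − 0.00728022) = √0.99271978 = 0.996.

0.996c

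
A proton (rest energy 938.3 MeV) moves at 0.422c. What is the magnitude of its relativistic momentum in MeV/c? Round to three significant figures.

437 MeV/c

Lorentz factor: γ = (1 − 0.178084)^(−1/2) = 1.103.
Momentum: p = γβ·mc = 1.103 × 0.422 × 938.3 MeV/c = 437 MeV/c.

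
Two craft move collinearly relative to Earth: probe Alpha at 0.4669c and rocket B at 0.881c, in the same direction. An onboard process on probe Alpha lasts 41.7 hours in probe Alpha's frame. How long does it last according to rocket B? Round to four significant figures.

The velocity of probe Alpha relative to rocket B is (0.4669 − 0.881)c / (1 − 0.4669×0.881) = −0.70346c; relative speed 0.70346c.
γ for this relative speed: γ = 1/√(1 − 0.494856) = 1.407.
The clock on probe Alpha records proper time, so rocket B measures Δt = γΔτ = 1.407 × 41.7 = 58.67 hours.

58.67 hours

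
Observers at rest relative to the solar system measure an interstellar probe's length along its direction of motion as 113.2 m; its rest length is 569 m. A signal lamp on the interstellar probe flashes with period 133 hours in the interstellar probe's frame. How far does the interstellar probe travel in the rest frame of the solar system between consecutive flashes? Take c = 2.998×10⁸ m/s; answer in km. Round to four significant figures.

7.071×10^11 km

From L = L₀/γ: γ = 569/113.2 = 5.0265.
β = √(1 − 1/γ²) = 0.98001. Lab-frame period = γτ = 5.0265×133 hours = 668.52 hours. Distance = βc × γτ = 0.98001 × 2.998×10⁸ m/s × 2406672 s = 7.0710×10^14 m = 7.071×10^11 km.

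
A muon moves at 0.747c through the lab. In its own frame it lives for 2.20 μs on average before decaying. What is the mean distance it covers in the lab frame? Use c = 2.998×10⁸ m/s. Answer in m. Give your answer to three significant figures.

741 m

γ = 1/√(1 − β²) = 1/√(1 − 0.558009) = 1/√0.441991 = 1/0.664824 = 1.5042.
Lab-frame lifetime: Δt = γτ = 1.5042 × 2.20 μs = 3.3092 μs.
Distance: d = vΔt = 0.747 × 2.998×10⁸ m/s × 3.3092×10^-6 s = 741 m.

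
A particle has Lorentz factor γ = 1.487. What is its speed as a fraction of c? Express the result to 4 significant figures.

β = √(1 − 1/γ²) = √(1 − 1/2.211169) = √0.547751 = 0.7401.

0.7401c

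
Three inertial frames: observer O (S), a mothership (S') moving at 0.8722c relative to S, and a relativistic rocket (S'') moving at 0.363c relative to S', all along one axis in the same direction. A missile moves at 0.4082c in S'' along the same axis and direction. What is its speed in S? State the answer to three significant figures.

Apply u = (u'+v)/(1+u'v) twice. Missile in the mothership frame: (0.4082+0.363)/(1+0.4082·0.363) = 0.7712/1.1481766 = 0.67167c.
That velocity, transformed to the rest frame of observer O: (0.67167+0.8722)/(1+0.67167·0.8722) = 1.54387/1.585830574 = 0.97354c.

0.974c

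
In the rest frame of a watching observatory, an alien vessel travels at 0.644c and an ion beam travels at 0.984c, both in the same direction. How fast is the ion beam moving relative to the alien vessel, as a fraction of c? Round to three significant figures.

0.928c

Transform to the alien vessel's frame: u' = (u − v)/(1 − uv/c²).
u' = (0.984 − 0.644)/(1 − 0.984×0.644) = 0.34/0.366304 = 0.92819.
Speed in the alien vessel's frame: 0.928c (in the same direction).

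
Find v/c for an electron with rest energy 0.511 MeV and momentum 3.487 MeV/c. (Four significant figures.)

pc/(mc²) = 3.487/0.511 = 6.8239 = βγ = β/√(1−β²).
So β² = x²/(1 + x²) with x = 6.8239: x² = 46.5656, β² = 46.5656/47.5656 = 0.978976, β = 0.9894.

0.9894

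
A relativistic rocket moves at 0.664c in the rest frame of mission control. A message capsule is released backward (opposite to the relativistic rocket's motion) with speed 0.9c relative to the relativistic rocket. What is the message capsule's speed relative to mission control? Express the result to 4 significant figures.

0.5865c

Relativistic velocity addition: u = (u' + v)/(1 + u'v/c²), with u' = −0.9c and v = 0.664c.
Numerator: −0.9 + 0.664 = −0.236. Denominator: 1 + (−0.9)(0.664) = 0.4024.
u = −0.236/0.4024 = −0.58648, so the speed is 0.5865c.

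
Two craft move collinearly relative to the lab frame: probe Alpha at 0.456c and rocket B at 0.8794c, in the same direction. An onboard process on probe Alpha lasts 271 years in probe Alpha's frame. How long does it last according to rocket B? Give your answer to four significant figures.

Transform probe Alpha's velocity into rocket B's frame: (0.456 − 0.8794)/(1 − 0.456·0.8794) = −0.4234/0.5989936, so the relative speed is 0.70685c.
At |u| = 0.70685c, γ = (1 − 0.499637)^(−1/2) = 1.4137.
Probe Alpha's interval is proper; time dilation gives Δt_B = γΔτ = 1.4137 × 271 years = 383.1 years.

383.1 years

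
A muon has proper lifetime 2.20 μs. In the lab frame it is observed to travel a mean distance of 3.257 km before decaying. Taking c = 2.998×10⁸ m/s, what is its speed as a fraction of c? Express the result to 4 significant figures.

Lab distance = (lab lifetime)·v = γτ·βc, so βγ = d/(cτ) = 3257/(2.998×10⁸ × 2.200×10^-6) = 4.9381.
With βγ = 4.9381: γ² = 1 + (βγ)² = 25.3848, and β = (βγ)/γ = 4.9381/5.03833 = 0.9801.

0.9801c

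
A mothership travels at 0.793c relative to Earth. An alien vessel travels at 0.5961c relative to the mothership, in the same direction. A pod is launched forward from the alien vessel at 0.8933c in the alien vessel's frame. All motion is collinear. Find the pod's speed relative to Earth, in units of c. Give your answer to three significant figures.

Apply u = (u'+v)/(1+u'v) twice. Pod in the mothership frame: (0.8933+0.5961)/(1+0.8933·0.5961) = 1.4894/1.53249613 = 0.97188c.
That velocity, transformed to the rest frame of Earth: (0.97188+0.793)/(1+0.97188·0.793) = 1.76488/1.77070084 = 0.99671c.

0.997c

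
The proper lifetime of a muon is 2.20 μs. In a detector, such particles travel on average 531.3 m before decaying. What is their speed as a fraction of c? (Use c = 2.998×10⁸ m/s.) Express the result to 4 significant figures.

d = βγcτ ⇒ βγ = d/(cτ) = 531.3 m / (659.56 m) = 0.80554.
β = (βγ)/√(1+(βγ)²) = 0.80554/√1.648895 = 0.6273.

0.6273c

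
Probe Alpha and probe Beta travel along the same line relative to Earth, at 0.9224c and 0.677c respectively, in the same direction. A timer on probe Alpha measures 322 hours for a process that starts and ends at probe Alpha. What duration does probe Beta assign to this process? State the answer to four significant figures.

Speed of probe Alpha in probe Beta's frame: u = (v_A − v_B)/(1 − v_A v_B/c²) = (0.9224 − 0.677)/(1 − 0.9224×0.677) = 0.2454/0.3755352 = 0.65347; |u| = 0.65347c.
γ for this relative speed: γ = 1/√(1 − 0.427023) = 1.3211.
Probe Alpha's interval is proper; time dilation gives Δt_B = γΔτ = 1.3211 × 322 hours = 425.4 hours.

425.4 hours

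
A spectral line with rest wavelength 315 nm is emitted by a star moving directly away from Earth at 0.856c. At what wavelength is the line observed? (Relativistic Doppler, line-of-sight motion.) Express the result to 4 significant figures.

Relativistic Doppler for wavelength: λ_obs = λ_src · √((1+β)/(1−β)).
With β = 0.856: factor = √(1.856/0.144) = 3.5901.
λ_obs = 315 × 3.5901 = 1131 nm.

1131 nm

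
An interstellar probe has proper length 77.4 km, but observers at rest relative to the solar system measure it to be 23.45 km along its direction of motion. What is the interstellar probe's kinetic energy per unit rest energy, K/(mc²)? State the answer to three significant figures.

2.30

γ = L₀/L = 77.4/23.45 = 3.30064.
K/(mc²) = γ − 1 = 3.30064 − 1 = 2.30.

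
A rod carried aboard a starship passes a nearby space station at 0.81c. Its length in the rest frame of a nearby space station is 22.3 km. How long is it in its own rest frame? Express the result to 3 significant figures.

β² = 0.6561, so γ = 1/√0.3439 = 1.7052.
Proper length: L₀ = γ·L = 1.7052 × 22.3 = 38.0 km.

38.0 km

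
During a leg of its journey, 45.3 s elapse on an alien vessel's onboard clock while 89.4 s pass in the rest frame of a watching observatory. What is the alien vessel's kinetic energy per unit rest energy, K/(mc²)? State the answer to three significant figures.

0.974

From Δt = γΔτ: γ = 89.4/45.3 = 1.97351.
K/(mc²) = γ − 1 = 1.97351 − 1 = 0.974.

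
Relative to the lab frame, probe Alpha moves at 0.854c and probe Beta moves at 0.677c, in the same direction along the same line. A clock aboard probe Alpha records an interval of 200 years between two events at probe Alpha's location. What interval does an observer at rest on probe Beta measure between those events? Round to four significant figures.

220.3 years

The velocity of probe Alpha relative to probe Beta is (0.854 − 0.677)c / (1 − 0.854×0.677) = 0.41959c; relative speed 0.41959c.
At |u| = 0.41959c, γ = (1 − 0.176056)^(−1/2) = 1.1017.
The clock on probe Alpha records proper time, so probe Beta measures Δt = γΔτ = 1.1017 × 200 = 220.3 years.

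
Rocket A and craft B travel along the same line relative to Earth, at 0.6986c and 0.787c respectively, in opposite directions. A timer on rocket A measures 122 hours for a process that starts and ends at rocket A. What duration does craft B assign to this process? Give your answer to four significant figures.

428.3 hours

Speed of rocket A in craft B's frame: u = (v_A + v_B)/(1 + v_A v_B/c²) = (0.6986 + 0.787)/(1 + 0.6986×0.787) = 1.4856/1.5497982 = 0.95858; |u| = 0.95858c.
γ for this relative speed: γ = 1/√(1 − 0.918876) = 3.511.
Rocket A's interval is proper; time dilation gives Δt_B = γΔτ = 3.511 × 122 hours = 428.3 hours.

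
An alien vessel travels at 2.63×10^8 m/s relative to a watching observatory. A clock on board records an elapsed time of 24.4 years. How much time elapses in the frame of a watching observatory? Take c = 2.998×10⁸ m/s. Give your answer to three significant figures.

β = v/c = (2.63×10^8 m/s)/(2.998×10⁸ m/s) = 0.877252.
γ = 1/√(1 − β²) = 1/√(1 − 0.7695711) = 1/√0.2304289 = 1/0.48003 = 2.0832.
The onboard clock measures proper time, so the interval in the rest frame of a watching observatory is dilated: Δt = γ·Δτ = 2.0832 × 24.4 years = 50.8 years.

50.8 years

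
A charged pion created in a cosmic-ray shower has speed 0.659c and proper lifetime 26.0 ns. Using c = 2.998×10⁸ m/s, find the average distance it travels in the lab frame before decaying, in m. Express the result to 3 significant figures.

β² = 0.434281, so γ = 1/√0.565719 = 1.3295.
Lab-frame lifetime: Δt = γτ = 1.3295 × 26.0 ns = 34.567 ns.
Distance: d = vΔt = 0.659 × 2.998×10⁸ m/s × 3.4567×10^-8 s = 6.83 m.

6.83 m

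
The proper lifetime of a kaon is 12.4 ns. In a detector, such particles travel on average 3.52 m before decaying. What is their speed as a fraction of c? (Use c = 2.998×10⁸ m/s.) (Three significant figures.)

d = βγcτ ⇒ βγ = d/(cτ) = 3.520 m / (3.71752 m) = 0.94687.
β = (βγ)/√(1+(βγ)²) = 0.94687/√1.896563 = 0.688.

0.688c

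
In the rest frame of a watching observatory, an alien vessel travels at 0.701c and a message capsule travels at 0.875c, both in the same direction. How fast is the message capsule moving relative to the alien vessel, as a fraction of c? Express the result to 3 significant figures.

0.450c

Transform to the alien vessel's frame: u' = (u − v)/(1 − uv/c²).
u' = (0.875 − 0.701)/(1 − 0.875×0.701) = 0.174/0.386625 = 0.45005.
Speed in the alien vessel's frame: 0.450c (in the same direction).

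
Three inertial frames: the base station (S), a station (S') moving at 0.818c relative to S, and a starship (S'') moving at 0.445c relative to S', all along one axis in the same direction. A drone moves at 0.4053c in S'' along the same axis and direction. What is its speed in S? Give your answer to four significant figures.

0.9680c

Compose velocities in two stages. Stage 1 (into S'): u₁ = (0.4053+0.445)/(1+0.4053×0.445) = 0.72037.
Stage 2 (into S): u = (0.72037+0.818)/(1+0.72037×0.818) = 0.96798, so the speed is 0.9680c.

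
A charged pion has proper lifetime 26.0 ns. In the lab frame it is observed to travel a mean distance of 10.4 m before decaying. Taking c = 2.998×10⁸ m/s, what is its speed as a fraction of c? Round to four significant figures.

0.8002c

Let x = d/(cτ) = 10.40 m / (2.998×10⁸ m/s × 2.600×10^-8 s) = 1.3342. Since d = βγcτ, x = βγ = β/√(1−β²).
Solving: β² = x²/(1+x²) = 1.78009/2.78009 = 0.640299, so β = 0.8002.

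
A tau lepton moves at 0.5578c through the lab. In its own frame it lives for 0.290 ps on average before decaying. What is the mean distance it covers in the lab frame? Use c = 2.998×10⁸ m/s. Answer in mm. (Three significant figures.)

0.0584 mm

With β = 0.5578, γ = 1/√(1 − 0.5578²) = 1/√0.68885916 = 1.2049.
Lab-frame lifetime: Δt = γτ = 1.2049 × 0.290 ps = 0.34942 ps.
Distance: d = vΔt = 0.5578 × 2.998×10⁸ m/s × 3.4942×10^-13 s = 5.84×10^-5 m = 0.0584 mm.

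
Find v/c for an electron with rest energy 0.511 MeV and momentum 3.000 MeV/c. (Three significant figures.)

0.986

βγ = pc/(mc²) = 3.000/0.511 = 5.8708.
Since γ² = 1 + (βγ)² = 35.4663, γ = √35.4663 = 5.95536, and β = (βγ)/γ = 5.8708/5.95536 = 0.986.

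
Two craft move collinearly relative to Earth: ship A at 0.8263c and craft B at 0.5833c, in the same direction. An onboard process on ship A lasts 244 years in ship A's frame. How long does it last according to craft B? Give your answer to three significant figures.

The velocity of ship A relative to craft B is (0.8263 − 0.5833)c / (1 − 0.8263×0.5833) = 0.46909c; relative speed 0.46909c.
At |u| = 0.46909c, γ = (1 − 0.220045)^(−1/2) = 1.1323.
Ship A's interval is proper; time dilation gives Δt_B = γΔτ = 1.1323 × 244 years = 276 years.

276 years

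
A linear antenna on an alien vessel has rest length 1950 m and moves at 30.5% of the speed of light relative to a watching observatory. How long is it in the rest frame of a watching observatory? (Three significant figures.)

1860 m

With β = 0.305, γ = 1/√(1 − 0.305²) = 1/√0.906975 = 1.05.
Length contraction: L = L₀/γ = 1950/1.05 = 1860 m.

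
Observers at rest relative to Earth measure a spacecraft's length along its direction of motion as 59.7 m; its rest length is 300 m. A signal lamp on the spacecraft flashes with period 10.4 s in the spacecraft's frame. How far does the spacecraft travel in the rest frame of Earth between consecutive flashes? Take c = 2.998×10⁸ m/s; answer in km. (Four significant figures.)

From L = L₀/γ: γ = 300/59.7 = 5.02513.
β = √(1 − 1/γ²) = 0.98. Lab-frame period = γτ = 5.02513×10.4 s = 52.261 s. Distance = βc × γτ = 0.98 × 2.998×10⁸ m/s × 52.261 s = 1.5354×10^10 m = 1.535×10^7 km.

1.535×10^7 km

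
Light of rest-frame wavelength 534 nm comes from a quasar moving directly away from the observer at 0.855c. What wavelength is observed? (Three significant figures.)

Relativistic Doppler for wavelength: λ_obs = λ_src · √((1+β)/(1−β)).
With β = 0.855: factor = √(1.855/0.145) = 3.5767.
λ_obs = 534 × 3.5767 = 1910 nm.

1910 nm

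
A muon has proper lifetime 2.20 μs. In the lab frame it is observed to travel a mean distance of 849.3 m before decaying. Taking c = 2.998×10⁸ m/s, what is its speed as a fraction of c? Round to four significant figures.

0.7898c

d = βγcτ ⇒ βγ = d/(cτ) = 849.3 m / (659.56 m) = 1.2877.
β = (βγ)/√(1+(βγ)²) = 1.2877/√2.65817 = 0.7898.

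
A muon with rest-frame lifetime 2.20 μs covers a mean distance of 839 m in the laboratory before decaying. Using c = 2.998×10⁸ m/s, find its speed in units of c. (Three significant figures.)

Lab distance = (lab lifetime)·v = γτ·βc, so βγ = d/(cτ) = 839.0/(2.998×10⁸ × 2.200×10^-6) = 1.2721.
With βγ = 1.2721: γ² = 1 + (βγ)² = 2.61824, and β = (βγ)/γ = 1.2721/1.6181 = 0.786.

0.786c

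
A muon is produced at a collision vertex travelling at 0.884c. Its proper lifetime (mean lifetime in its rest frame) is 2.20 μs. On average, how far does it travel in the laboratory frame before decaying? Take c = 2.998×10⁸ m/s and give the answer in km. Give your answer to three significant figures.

With β = 0.884, γ = 1/√(1 − 0.884²) = 1/√0.218544 = 2.1391.
Lab-frame lifetime: Δt = γτ = 2.1391 × 2.20 μs = 4.706 μs.
Distance: d = vΔt = 0.884 × 2.998×10⁸ m/s × 4.7060×10^-6 s = 1250 m = 1.25 km.

1.25 km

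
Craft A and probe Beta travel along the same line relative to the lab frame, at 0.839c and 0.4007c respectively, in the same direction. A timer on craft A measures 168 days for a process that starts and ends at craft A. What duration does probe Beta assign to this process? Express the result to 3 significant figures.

224 days

The velocity of craft A relative to probe Beta is (0.839 − 0.4007)c / (1 − 0.839×0.4007) = 0.66028c; relative speed 0.66028c.
γ for this relative speed: γ = 1/√(1 − 0.43597) = 1.3315.
The clock on craft A records proper time, so probe Beta measures Δt = γΔτ = 1.3315 × 168 = 224 days.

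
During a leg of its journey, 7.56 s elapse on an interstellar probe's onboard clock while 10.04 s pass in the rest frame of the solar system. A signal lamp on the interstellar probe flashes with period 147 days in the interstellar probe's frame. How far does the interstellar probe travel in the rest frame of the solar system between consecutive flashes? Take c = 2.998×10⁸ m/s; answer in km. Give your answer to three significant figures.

The time-dilation ratio gives γ = 10.04/7.56 = 1.32804.
β = √(1 − 1/γ²) = 0.65803. Lab-frame period = γτ = 1.32804×147 days = 195.22 days. Distance = βc × γτ = 0.65803 × 2.998×10⁸ m/s × 16867008 s = 3.3275×10^15 m = 3.33×10^12 km.

3.33×10^12 km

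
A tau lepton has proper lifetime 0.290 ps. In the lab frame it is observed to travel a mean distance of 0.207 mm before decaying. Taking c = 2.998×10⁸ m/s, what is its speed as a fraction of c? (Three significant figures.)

Let x = d/(cτ) = 2.070×10^-4 m / (2.998×10⁸ m/s × 2.900×10^-13 s) = 2.3809. Since d = βγcτ, x = βγ = β/√(1−β²).
Solving: β² = x²/(1+x²) = 5.66868/6.66868 = 0.850045, so β = 0.922.

0.922c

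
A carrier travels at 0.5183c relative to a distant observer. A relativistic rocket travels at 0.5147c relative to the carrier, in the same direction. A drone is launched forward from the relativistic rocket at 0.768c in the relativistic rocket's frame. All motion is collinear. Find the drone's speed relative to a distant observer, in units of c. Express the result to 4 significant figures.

0.9737c

First combine the drone and relativistic rocket (S''→S'): u₁ = (0.768 + 0.5147)/(1 + 0.768×0.5147) = 1.2827/1.3952896 = 0.91931.
Then combine with the carrier (S'→S): u = (0.91931 + 0.5183)/(1 + 0.91931×0.5183) = 1.43761/1.476478373 = 0.97367.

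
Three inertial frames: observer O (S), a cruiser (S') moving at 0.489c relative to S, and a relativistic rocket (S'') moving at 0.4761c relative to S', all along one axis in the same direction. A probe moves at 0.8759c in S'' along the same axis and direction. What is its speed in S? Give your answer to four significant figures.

0.9840c

First combine the probe and relativistic rocket (S''→S'): u₁ = (0.8759 + 0.4761)/(1 + 0.8759×0.4761) = 1.352/1.41701599 = 0.95412.
Then combine with the cruiser (S'→S): u = (0.95412 + 0.489)/(1 + 0.95412×0.489) = 1.44312/1.46656468 = 0.98401.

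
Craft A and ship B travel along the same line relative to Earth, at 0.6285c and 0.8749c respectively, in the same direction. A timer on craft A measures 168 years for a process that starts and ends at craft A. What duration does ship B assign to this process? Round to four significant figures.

Speed of craft A in ship B's frame: u = (v_A − v_B)/(1 − v_A v_B/c²) = (0.6285 − 0.8749)/(1 − 0.6285×0.8749) = −0.2464/0.45012535 = −0.5474; |u| = 0.5474c.
γ for this relative speed: γ = 1/√(1 − 0.299647) = 1.1949.
Craft A's interval is proper; time dilation gives Δt_B = γΔτ = 1.1949 × 168 years = 200.7 years.

200.7 years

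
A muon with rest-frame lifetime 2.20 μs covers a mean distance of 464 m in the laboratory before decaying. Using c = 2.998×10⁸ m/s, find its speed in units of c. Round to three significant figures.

Lab distance = (lab lifetime)·v = γτ·βc, so βγ = d/(cτ) = 464.0/(2.998×10⁸ × 2.200×10^-6) = 0.7035.
With βγ = 0.7035: γ² = 1 + (βγ)² = 1.494912, and β = (βγ)/γ = 0.7035/1.22267 = 0.575.

0.575c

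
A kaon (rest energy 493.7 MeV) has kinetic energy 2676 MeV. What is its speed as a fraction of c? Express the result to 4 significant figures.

γ = 1 + K/(mc²) = 1 + 2676/493.7 = 6.4203.
β = √(1 − 1/γ²) = √(1 − 0.0242599) = √0.9757401 = 0.9878.

0.9878c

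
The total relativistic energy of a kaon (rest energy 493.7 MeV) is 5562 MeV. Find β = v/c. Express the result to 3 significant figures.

γ = E/(mc²) = 5562/493.7 = 11.266.
β = √(1 − 1/γ²) = √(1 − 0.00787881) = √0.99212119 = 0.996.

0.996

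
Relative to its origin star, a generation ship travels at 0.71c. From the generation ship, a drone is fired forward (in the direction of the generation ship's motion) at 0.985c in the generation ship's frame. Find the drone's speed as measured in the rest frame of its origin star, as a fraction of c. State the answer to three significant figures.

0.997c

Relativistic velocity addition: u = (u' + v)/(1 + u'v/c²), with u' = 0.985c and v = 0.71c.
Numerator: 0.985 + 0.71 = 1.695. Denominator: 1 + (0.985)(0.71) = 1.69935.
u = 1.695/1.69935 = 0.99744, so the speed is 0.997c.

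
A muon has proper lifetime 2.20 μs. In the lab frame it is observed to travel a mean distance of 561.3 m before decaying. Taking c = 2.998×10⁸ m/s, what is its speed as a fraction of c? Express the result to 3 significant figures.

0.648c

Lab distance = (lab lifetime)·v = γτ·βc, so βγ = d/(cτ) = 561.3/(2.998×10⁸ × 2.200×10^-6) = 0.85102.
With βγ = 0.85102: γ² = 1 + (βγ)² = 1.724235, and β = (βγ)/γ = 0.85102/1.3131 = 0.648.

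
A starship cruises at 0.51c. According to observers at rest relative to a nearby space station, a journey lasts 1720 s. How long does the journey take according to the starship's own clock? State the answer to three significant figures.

1480 s

With β = 0.51, γ = 1/√(1 − 0.51²) = 1/√0.7399 = 1.1626.
The moving clock records proper time: Δτ = Δt/γ = 1720/1.1626 = 1480 s.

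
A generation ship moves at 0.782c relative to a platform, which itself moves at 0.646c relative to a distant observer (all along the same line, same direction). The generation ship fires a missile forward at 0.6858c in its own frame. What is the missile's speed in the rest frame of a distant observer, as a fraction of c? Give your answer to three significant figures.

0.990c

First combine the missile and generation ship (S''→S'): u₁ = (0.6858 + 0.782)/(1 + 0.6858×0.782) = 1.4678/1.5362956 = 0.95542.
Then combine with the platform (S'→S): u = (0.95542 + 0.646)/(1 + 0.95542×0.646) = 1.60142/1.61720132 = 0.99024.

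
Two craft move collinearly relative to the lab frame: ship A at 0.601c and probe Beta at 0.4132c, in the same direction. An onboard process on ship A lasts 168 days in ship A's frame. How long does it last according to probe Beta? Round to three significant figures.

174 days

The velocity of ship A relative to probe Beta is (0.601 − 0.4132)c / (1 − 0.601×0.4132) = 0.24984c; relative speed 0.24984c.
At |u| = 0.24984c, γ = (1 − 0.06242)^(−1/2) = 1.0328.
The clock on ship A records proper time, so probe Beta measures Δt = γΔτ = 1.0328 × 168 = 174 days.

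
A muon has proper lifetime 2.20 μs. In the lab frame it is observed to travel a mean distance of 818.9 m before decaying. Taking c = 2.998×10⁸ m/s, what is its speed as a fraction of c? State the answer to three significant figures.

d = βγcτ ⇒ βγ = d/(cτ) = 818.9 m / (659.56 m) = 1.2416.
β = (βγ)/√(1+(βγ)²) = 1.2416/√2.54157 = 0.779.

0.779c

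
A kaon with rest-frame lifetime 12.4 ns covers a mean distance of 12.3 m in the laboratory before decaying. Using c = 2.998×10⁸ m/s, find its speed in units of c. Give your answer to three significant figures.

Let x = d/(cτ) = 12.30 m / (2.998×10⁸ m/s × 1.240×10^-8 s) = 3.3087. Since d = βγcτ, x = βγ = β/√(1−β²).
Solving: β² = x²/(1+x²) = 10.9475/11.9475 = 0.9163, so β = 0.957.

0.957c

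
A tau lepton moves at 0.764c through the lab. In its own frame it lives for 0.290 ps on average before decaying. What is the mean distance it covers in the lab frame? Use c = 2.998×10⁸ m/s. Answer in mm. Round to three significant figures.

0.103 mm

β² = 0.583696, so γ = 1/√0.416304 = 1.5499.
Lab-frame lifetime: Δt = γτ = 1.5499 × 0.290 ps = 0.44947 ps.
Distance: d = vΔt = 0.764 × 2.998×10⁸ m/s × 4.4947×10^-13 s = 1.03×10^-4 m = 0.103 mm.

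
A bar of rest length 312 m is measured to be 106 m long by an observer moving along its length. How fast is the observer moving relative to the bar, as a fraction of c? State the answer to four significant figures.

0.9405c

Length contraction gives γ = L₀/L = 312/106 = 2.9434.
β = √(1 − 1/γ²) = √0.884575 = 0.9405.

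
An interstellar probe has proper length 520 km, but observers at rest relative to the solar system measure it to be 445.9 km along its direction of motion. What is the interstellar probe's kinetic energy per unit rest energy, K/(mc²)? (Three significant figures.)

0.166

From L = L₀/γ: γ = 520/445.9 = 1.16618.
Since K = (γ−1)mc², K/(mc²) = 1.16618 − 1 = 0.166.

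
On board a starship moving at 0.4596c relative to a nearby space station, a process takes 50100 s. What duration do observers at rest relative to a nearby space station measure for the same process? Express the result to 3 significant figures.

56400 s

β² = 0.21123216, so γ = 1/√0.78876784 = 1.126.
Time dilation: Δt = γ·Δτ = 1.126 × 50100 = 56400 s.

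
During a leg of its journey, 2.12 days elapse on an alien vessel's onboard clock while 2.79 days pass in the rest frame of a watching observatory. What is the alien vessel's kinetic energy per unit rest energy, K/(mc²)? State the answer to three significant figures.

0.316

γ = Δt/Δτ = 2.79/2.12 = 1.31604.
K/(mc²) = γ − 1 = 1.31604 − 1 = 0.316.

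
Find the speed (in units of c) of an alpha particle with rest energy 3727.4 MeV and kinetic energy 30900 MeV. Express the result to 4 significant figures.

γ = 1 + K/(mc²) = 1 + 30900/3727.4 = 9.29.
β = √(1 − 1/γ²) = √(1 − 0.0115869) = √0.9884131 = 0.9942.

0.9942c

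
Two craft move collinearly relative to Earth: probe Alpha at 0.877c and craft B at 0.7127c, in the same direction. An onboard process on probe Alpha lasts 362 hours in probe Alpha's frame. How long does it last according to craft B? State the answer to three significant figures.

Speed of probe Alpha in craft B's frame: u = (v_A − v_B)/(1 − v_A v_B/c²) = (0.877 − 0.7127)/(1 − 0.877×0.7127) = 0.1643/0.3749621 = 0.43818; |u| = 0.43818c.
γ for this relative speed: γ = 1/√(1 − 0.192002) = 1.1125.
Probe Alpha's interval is proper; time dilation gives Δt_B = γΔτ = 1.1125 × 362 hours = 403 hours.

403 hours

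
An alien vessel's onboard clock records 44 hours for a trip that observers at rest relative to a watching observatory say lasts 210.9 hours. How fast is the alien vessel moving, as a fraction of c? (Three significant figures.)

γ = Δt/Δτ = 210.9/44 = 4.7932.
β = √(1 − 1/γ²) = √(1 − 0.043526) = √0.956474 = 0.978.

0.978c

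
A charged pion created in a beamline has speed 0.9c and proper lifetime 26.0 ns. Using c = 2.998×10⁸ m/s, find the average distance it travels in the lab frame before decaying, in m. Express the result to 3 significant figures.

16.1 m

γ = 1/√(1 − β²) = 1/√(1 − 0.81) = 1/√0.19 = 1/0.43589 = 2.2942.
Lab-frame lifetime: Δt = γτ = 2.2942 × 26.0 ns = 59.649 ns.
Distance: d = vΔt = 0.9 × 2.998×10⁸ m/s × 5.9649×10^-8 s = 16.1 m.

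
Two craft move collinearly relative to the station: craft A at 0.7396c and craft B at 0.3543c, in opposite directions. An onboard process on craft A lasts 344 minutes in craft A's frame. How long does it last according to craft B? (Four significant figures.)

689.8 minutes

Speed of craft A in craft B's frame: u = (v_A + v_B)/(1 + v_A v_B/c²) = (0.7396 + 0.3543)/(1 + 0.7396×0.3543) = 1.0939/1.26204028 = 0.86677; |u| = 0.86677c.
At |u| = 0.86677c, γ = (1 − 0.75129)^(−1/2) = 2.0052.
The clock on craft A records proper time, so craft B measures Δt = γΔτ = 2.0052 × 344 = 689.8 minutes.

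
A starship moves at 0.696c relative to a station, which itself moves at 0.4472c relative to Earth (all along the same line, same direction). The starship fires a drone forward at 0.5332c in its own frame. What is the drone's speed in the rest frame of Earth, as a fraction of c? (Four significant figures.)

Compose velocities in two stages. Stage 1 (into S'): u₁ = (0.5332+0.696)/(1+0.5332×0.696) = 0.8965.
Stage 2 (into S): u = (0.8965+0.4472)/(1+0.8965×0.4472) = 0.95916, so the speed is 0.9592c.

0.9592c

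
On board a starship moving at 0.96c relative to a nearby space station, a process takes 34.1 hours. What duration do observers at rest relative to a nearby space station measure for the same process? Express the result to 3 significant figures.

With β = 0.96, γ = 1/√(1 − 0.96²) = 1/√0.0784 = 3.5714.
The onboard clock measures proper time, so the interval in the rest frame of a nearby space station is dilated: Δt = γ·Δτ = 3.5714 × 34.1 hours = 122 hours.

122 hours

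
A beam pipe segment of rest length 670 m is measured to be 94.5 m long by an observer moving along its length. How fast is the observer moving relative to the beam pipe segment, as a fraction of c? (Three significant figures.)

0.990c

Length contraction gives γ = L₀/L = 670/94.5 = 7.0899.
β = √(1 − 1/γ²) = √0.980106 = 0.990.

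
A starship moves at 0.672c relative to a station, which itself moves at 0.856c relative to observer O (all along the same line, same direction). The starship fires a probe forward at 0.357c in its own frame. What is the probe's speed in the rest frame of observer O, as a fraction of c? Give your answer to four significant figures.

Apply u = (u'+v)/(1+u'v) twice. Probe in the station frame: (0.357+0.672)/(1+0.357·0.672) = 1.029/1.239904 = 0.8299c.
That velocity, transformed to the rest frame of observer O: (0.8299+0.856)/(1+0.8299·0.856) = 1.6859/1.7103944 = 0.98568c.

0.9857c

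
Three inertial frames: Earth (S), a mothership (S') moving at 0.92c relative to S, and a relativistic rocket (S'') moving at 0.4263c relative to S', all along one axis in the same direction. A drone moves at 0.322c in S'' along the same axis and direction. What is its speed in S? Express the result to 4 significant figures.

0.9830c

Compose velocities in two stages. Stage 1 (into S'): u₁ = (0.322+0.4263)/(1+0.322×0.4263) = 0.65798.
Stage 2 (into S): u = (0.65798+0.92)/(1+0.65798×0.92) = 0.98296, so the speed is 0.9830c.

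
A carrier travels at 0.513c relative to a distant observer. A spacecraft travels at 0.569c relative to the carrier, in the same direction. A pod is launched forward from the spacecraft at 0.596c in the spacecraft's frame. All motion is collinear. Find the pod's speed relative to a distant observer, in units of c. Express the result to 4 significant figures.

0.9562c

Compose velocities in two stages. Stage 1 (into S'): u₁ = (0.596+0.569)/(1+0.596×0.569) = 0.86997.
Stage 2 (into S): u = (0.86997+0.513)/(1+0.86997×0.513) = 0.95622, so the speed is 0.9562c.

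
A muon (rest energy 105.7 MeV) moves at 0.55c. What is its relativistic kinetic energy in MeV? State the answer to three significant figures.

With β = 0.55, γ = 1/√(1 − 0.55²) = 1/√0.6975 = 1.19737.
Kinetic energy: K = (γ − 1)mc² = (1.19737 − 1) × 105.7 MeV = 0.19737 × 105.7 = 20.9 MeV.

20.9 MeV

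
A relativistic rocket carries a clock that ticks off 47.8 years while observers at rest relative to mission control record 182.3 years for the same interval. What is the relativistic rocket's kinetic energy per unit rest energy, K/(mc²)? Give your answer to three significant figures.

2.81

γ = Δt/Δτ = 182.3/47.8 = 3.81381.
Since K = (γ−1)mc², K/(mc²) = 3.81381 − 1 = 2.81.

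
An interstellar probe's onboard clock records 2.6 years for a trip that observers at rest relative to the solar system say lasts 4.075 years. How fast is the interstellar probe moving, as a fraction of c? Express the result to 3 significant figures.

γ = Δt/Δτ = 4.075/2.6 = 1.5673.
β = √(1 − 1/γ²) = √(1 − 0.407095) = √0.592905 = 0.770.

0.770c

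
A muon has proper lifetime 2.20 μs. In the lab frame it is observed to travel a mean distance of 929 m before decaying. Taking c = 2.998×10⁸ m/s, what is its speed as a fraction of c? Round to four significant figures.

0.8154c

d = βγcτ ⇒ βγ = d/(cτ) = 929.0 m / (659.56 m) = 1.4085.
β = (βγ)/√(1+(βγ)²) = 1.4085/√2.98387 = 0.8154.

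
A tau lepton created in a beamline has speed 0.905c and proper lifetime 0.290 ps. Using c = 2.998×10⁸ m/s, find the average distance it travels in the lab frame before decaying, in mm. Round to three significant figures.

β² = 0.819025, so γ = 1/√0.180975 = 2.3507.
Lab-frame lifetime: Δt = γτ = 2.3507 × 0.290 ps = 0.6817 ps.
Distance: d = vΔt = 0.905 × 2.998×10⁸ m/s × 6.8170×10^-13 s = 1.85×10^-4 m = 0.185 mm.

0.185 mm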